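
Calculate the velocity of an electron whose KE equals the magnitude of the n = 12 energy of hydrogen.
1.82e+05 m/s (or 0.0608% of c)

The binding energy at n = 12 for hydrogen is:
E_12 = -13.6057/12² = -0.0944840 eV
|E_12| = 0.0944840 eV

Convert to Joules:
KE = 0.0944840 eV × (1.602177 × 10⁻¹⁹ J/eV) = 1.5138e-20 J

Using KE = ½mv²:
v = √(2·KE/m_e)
v = √(2 × 1.5138e-20 J / 9.10938 × 10⁻³¹ kg)
v = 1.82e+05 m/s

This is approximately 0.0608% the speed of light.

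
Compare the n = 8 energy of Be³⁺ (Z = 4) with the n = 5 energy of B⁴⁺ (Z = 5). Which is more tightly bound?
B⁴⁺ at n = 5 (E = -13.6057 eV)

Using E_n = -13.6057 Z² / n² eV:

Be³⁺ (Z = 4) at n = 8:
E = -13.6057 × 4² / 8² = -13.6057 × 16 / 64 = -3.4014250 eV

B⁴⁺ (Z = 5) at n = 5:
E = -13.6057 × 5² / 5² = -13.6057 × 25 / 25 = -13.6057000 eV

Since -13.6057000 eV < -3.4014250 eV,
B⁴⁺ at n = 5 is more tightly bound (requires more energy to ionize).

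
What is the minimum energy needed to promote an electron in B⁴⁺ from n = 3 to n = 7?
30.85 eV

The energy levels of a hydrogen-like atom are E_n = -13.6057 Z² eV / n².

Energy at n = 3: E_3 = -13.6057 × 5² / 3² = -37.79361 eV
Energy at n = 7: E_7 = -13.6057 × 5² / 7² = -6.94168 eV

The excitation energy is the difference:
ΔE = E_7 - E_3
ΔE = -6.94168 - (-37.79361)
ΔE = 30.85 eV

Since this is positive, energy must be absorbed (photon absorption).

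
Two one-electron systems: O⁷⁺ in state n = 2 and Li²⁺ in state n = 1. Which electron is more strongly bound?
O⁷⁺ at n = 2 (E = -217.6912 eV)

Using E_n = -13.6057 Z² / n² eV:

O⁷⁺ (Z = 8) at n = 2:
E = -13.6057 × 8² / 2² = -13.6057 × 64 / 4 = -217.6912000 eV

Li²⁺ (Z = 3) at n = 1:
E = -13.6057 × 3² / 1² = -13.6057 × 9 / 1 = -122.4513000 eV

Since -217.6912000 eV < -122.4513000 eV,
O⁷⁺ at n = 2 is more tightly bound (requires more energy to ionize).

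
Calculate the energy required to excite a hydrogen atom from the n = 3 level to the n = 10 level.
1.3757 eV

The energy levels of a hydrogen-like atom are E_n = -13.6057 eV / n².

Energy at n = 3: E_3 = -13.6057 / 3² = -1.5117444 eV
Energy at n = 10: E_10 = -13.6057 / 10² = -0.1360570 eV

The excitation energy is the difference:
ΔE = E_10 - E_3
ΔE = -0.1360570 - (-1.5117444)
ΔE = 1.3757 eV

Since this is positive, energy must be absorbed (photon absorption).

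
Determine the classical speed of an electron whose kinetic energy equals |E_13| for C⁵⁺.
1.01e+06 m/s (or 0.34% of c)

The binding energy at n = 13 for C⁵⁺ is:
E_13 = -13.6057 × 6²/13² = -2.89826 eV
|E_13| = 2.89826 eV

Convert to Joules:
KE = 2.89826 eV × (1.602177 × 10⁻¹⁹ J/eV) = 4.6435e-19 J

Using KE = ½mv²:
v = √(2·KE/m_e)
v = √(2 × 4.6435e-19 J / 9.10938 × 10⁻³¹ kg)
v = 1.01e+06 m/s

This is approximately 0.34% the speed of light.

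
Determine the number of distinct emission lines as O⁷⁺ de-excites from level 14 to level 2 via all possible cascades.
78

The electron can occupy levels n = 2, 3, ..., 14 during de-excitation — that is m = 14 - 2 + 1 = 13 distinct levels.

The number of distinct spectral lines equals the number of ways to choose 2 of these m levels (each pair gives one possible emission transition):

Number of lines = m(m-1)/2 = 13×12/2 = 78

These correspond to all possible transitions between the 13 levels:
14 → 13, 14 → 12, 14 → 11, 14 → 10, 14 → 9, 14 → 8, 14 → 7, 14 → 6...

Each transition produces a photon with a unique energy (and thus wavelength). This count does not depend on Z.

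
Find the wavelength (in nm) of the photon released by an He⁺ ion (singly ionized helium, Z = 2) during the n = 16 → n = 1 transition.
22.87 nm

First, find the transition energy using E_n = -13.6057 Z² / n² eV:
E_16 = -13.6057 × 2² / 16² = -0.2126 eV
E_1 = -13.6057 × 2² / 1² = -54.4228 eV

Photon energy: |ΔE| = |E_1 - E_16| = 54.2102 eV

Convert to wavelength using E = hc/λ with hc = 1239.84 eV·nm:
λ = hc/E = 1239.84 eV·nm / 54.2102 eV
λ = 22.87 nm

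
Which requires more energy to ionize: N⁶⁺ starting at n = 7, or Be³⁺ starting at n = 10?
N⁶⁺ at n = 7 (E = -13.61 eV)

Using E_n = -13.6057 Z² / n² eV:

N⁶⁺ (Z = 7) at n = 7:
E = -13.6057 × 7² / 7² = -13.6057 × 49 / 49 = -13.60570 eV

Be³⁺ (Z = 4) at n = 10:
E = -13.6057 × 4² / 10² = -13.6057 × 16 / 100 = -2.17691 eV

Since -13.60570 eV < -2.17691 eV,
N⁶⁺ at n = 7 is more tightly bound (requires more energy to ionize).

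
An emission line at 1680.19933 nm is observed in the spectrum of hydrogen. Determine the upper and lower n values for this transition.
n = 11 → n = 4

First, find the photon energy from the wavelength (hc = 1239.84 eV·nm):
E = hc/λ = 1239.84 eV·nm / 1680.19933 nm = 0.73791245 eV

The energy levels of hydrogen satisfy E_n = -13.6057 / n² eV, so an emission n_i → n_f releases
ΔE = 13.6057 × (1/n_f² − 1/n_i²) eV.

Setting ΔE equal to the photon energy:
1/n_f² − 1/n_i² = 0.73791245 / 13.6057 = 0.054235537

Since 1/n_i² must be positive, we need 1/n_f² > 0.054235537, i.e. n_f ≤ 4. For each allowed n_f, solve n_i = (1/n_f² − 0.054235537)^(−1/2) and check whether it is a whole number:
  n_f = 1: 1/n_i² = 1.000000000 − 0.054235537 = 0.945764463 → n_i = 1.028  (not an integer) ✗
  n_f = 2: 1/n_i² = 0.250000000 − 0.054235537 = 0.195764463 → n_i = 2.260  (not an integer) ✗
  n_f = 3: 1/n_i² = 0.111111111 − 0.054235537 = 0.056875574 → n_i = 4.193  (not an integer) ✗
  n_f = 4: 1/n_i² = 0.062500000 − 0.054235537 = 0.008264463 → n_i = 11.000  → integer, n_i = 11 ✓

Only n_f = 4 gives an integer upper level, n_i = 11.

The transition is from n = 11 to n = 4 (emission).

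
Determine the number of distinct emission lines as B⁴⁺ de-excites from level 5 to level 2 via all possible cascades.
6

The electron can occupy levels n = 2, 3, ..., 5 during de-excitation — that is m = 5 - 2 + 1 = 4 distinct levels.

The number of distinct spectral lines equals the number of ways to choose 2 of these m levels (each pair gives one possible emission transition):

Number of lines = m(m-1)/2 = 4×3/2 = 6

These correspond to all possible transitions between the 4 levels:
5 → 4, 5 → 3, 5 → 2, 4 → 3, 4 → 2, 3 → 2

Each transition produces a photon with a unique energy (and thus wavelength). This count does not depend on Z.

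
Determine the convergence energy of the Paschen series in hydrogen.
1.5117 eV

The series limit corresponds to the transition from n = ∞ to n = 3.
This is the highest energy (shortest wavelength) transition in the Paschen series.

E_∞ = 0 eV
E_3 = -13.6057 / 3² = -1.5117 eV

Energy at series limit:
ΔE = E_∞ - E_3 = 0 - (-1.5117) = 1.5117 eV

This energy equals the ionization energy from the n = 3 state of hydrogen.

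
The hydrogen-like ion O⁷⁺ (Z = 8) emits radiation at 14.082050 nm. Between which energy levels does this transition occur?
n = 10 → n = 3

First, find the photon energy from the wavelength (hc = 1239.84 eV·nm):
E = hc/λ = 1239.84 eV·nm / 14.082050 nm = 88.043999 eV

The energy levels of O⁷⁺ satisfy E_n = -13.6057 × 8² / n² eV, so an emission n_i → n_f releases
ΔE = 13.6057 × 8² × (1/n_f² − 1/n_i²) eV.

Setting ΔE equal to the photon energy:
1/n_f² − 1/n_i² = 88.043999 / (13.6057 × 8²) = 0.10111111

Since 1/n_i² must be positive, we need 1/n_f² > 0.10111111, i.e. n_f ≤ 3. For each allowed n_f, solve n_i = (1/n_f² − 0.10111111)^(−1/2) and check whether it is a whole number:
  n_f = 1: 1/n_i² = 1.00000000 − 0.10111111 = 0.89888889 → n_i = 1.055  (not an integer) ✗
  n_f = 2: 1/n_i² = 0.25000000 − 0.10111111 = 0.14888889 → n_i = 2.592  (not an integer) ✗
  n_f = 3: 1/n_i² = 0.11111111 − 0.10111111 = 0.01000000 → n_i = 10.000  → integer, n_i = 10 ✓

Only n_f = 3 gives an integer upper level, n_i = 10.

The transition is from n = 10 to n = 3 (emission).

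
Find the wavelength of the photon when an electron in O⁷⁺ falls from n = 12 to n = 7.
105.755 nm

First, find the transition energy using E_n = -13.6057 Z² / n² eV:
E_12 = -13.6057 × 8² / 12² = -6.046978 eV
E_7 = -13.6057 × 8² / 7² = -17.770710 eV

Photon energy: |ΔE| = |E_7 - E_12| = 11.723732 eV

Convert to wavelength using E = hc/λ with hc = 1239.84 eV·nm:
λ = hc/E = 1239.84 eV·nm / 11.723732 eV
λ = 105.755 nm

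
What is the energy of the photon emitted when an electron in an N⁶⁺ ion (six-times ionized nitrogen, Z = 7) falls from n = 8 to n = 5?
16.25031 eV

The energy levels are E_n = -13.6057 Z² eV / n².

Energy at n = 8: E_8 = -13.6057 × 7² / 8² = -10.41686406 eV
Energy at n = 5: E_5 = -13.6057 × 7² / 5² = -26.66717200 eV

For emission (electron falling to lower state), the photon energy is:
E_photon = E_8 - E_5 = |-10.41686406 - (-26.66717200)|
E_photon = 16.25031 eV

This energy is carried away by the emitted photon.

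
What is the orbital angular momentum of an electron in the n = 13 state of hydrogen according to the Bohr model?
1.37e-33 J·s (or 13ℏ)

In the Bohr model, angular momentum is quantized:
L = nℏ

where ℏ = h/(2π) = 1.0546e-34 J·s

For n = 13:
L = 13 × 1.0546e-34 J·s
L = 1.37e-33 J·s

This can also be written as L = 13ℏ.
The angular momentum is an integer multiple of the reduced Planck constant.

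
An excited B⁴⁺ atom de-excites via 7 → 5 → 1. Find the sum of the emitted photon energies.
333.201 eV

The energy levels of B⁴⁺ are E_n = -13.6057 × 5² / n² eV.

First transition (7 → 5):
ΔE₁ = |E_5 - E_7|
ΔE₁ = |-13.605700000 - (-6.941683673)| = 6.664016 eV

Second transition (5 → 1):
ΔE₂ = |E_1 - E_5|
ΔE₂ = |-340.142500000 - (-13.605700000)| = 326.536800 eV

Total energy released:
E_total = ΔE₁ + ΔE₂ = 6.664016 + 326.536800 = 333.201 eV

Note: This equals the direct transition 7 → 1: 333.201 eV ✓
Energy is conserved regardless of the path taken.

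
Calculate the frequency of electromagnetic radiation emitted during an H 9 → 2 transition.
7.82e+14 Hz

First, find the transition energy:
E_9 = -13.6057 / 9² = -0.1679716 eV
E_2 = -13.6057 / 2² = -3.4014250 eV
|ΔE| = |E_2 - E_9| = 3.2334534 eV

Convert to Joules: E = 3.2334534 eV × (1.602177 × 10⁻¹⁹ J/eV) = 5.1806e-19 J

Using E = hf:
f = E/h = 5.1806e-19 J / (6.62607 × 10⁻³⁴ J·s)
f = 7.82e+14 Hz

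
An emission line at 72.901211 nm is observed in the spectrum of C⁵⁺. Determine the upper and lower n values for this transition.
n = 6 → n = 4

First, find the photon energy from the wavelength (hc = 1239.84 eV·nm):
E = hc/λ = 1239.84 eV·nm / 72.901211 nm = 17.007125 eV

The energy levels of C⁵⁺ satisfy E_n = -13.6057 × 6² / n² eV, so an emission n_i → n_f releases
ΔE = 13.6057 × 6² × (1/n_f² − 1/n_i²) eV.

Setting ΔE equal to the photon energy:
1/n_f² − 1/n_i² = 17.007125 / (13.6057 × 6²) = 0.034722222

Since 1/n_i² must be positive, we need 1/n_f² > 0.034722222, i.e. n_f ≤ 5. For each allowed n_f, solve n_i = (1/n_f² − 0.034722222)^(−1/2) and check whether it is a whole number:
  n_f = 1: 1/n_i² = 1.000000000 − 0.034722222 = 0.965277778 → n_i = 1.018  (not an integer) ✗
  n_f = 2: 1/n_i² = 0.250000000 − 0.034722222 = 0.215277778 → n_i = 2.155  (not an integer) ✗
  n_f = 3: 1/n_i² = 0.111111111 − 0.034722222 = 0.076388889 → n_i = 3.618  (not an integer) ✗
  n_f = 4: 1/n_i² = 0.062500000 − 0.034722222 = 0.027777778 → n_i = 6.000  → integer, n_i = 6 ✓
  n_f = 5: 1/n_i² = 0.040000000 − 0.034722222 = 0.005277778 → n_i = 13.765  (not an integer) ✗

Only n_f = 4 gives an integer upper level, n_i = 6.

The transition is from n = 6 to n = 4 (emission).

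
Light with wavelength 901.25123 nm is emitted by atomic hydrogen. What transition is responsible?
n = 10 → n = 3

First, find the photon energy from the wavelength (hc = 1239.84 eV·nm):
E = hc/λ = 1239.84 eV·nm / 901.25123 nm = 1.3756874 eV

The energy levels of hydrogen satisfy E_n = -13.6057 / n² eV, so an emission n_i → n_f releases
ΔE = 13.6057 × (1/n_f² − 1/n_i²) eV.

Setting ΔE equal to the photon energy:
1/n_f² − 1/n_i² = 1.3756874 / 13.6057 = 0.10111111

Since 1/n_i² must be positive, we need 1/n_f² > 0.10111111, i.e. n_f ≤ 3. For each allowed n_f, solve n_i = (1/n_f² − 0.10111111)^(−1/2) and check whether it is a whole number:
  n_f = 1: 1/n_i² = 1.00000000 − 0.10111111 = 0.89888889 → n_i = 1.055  (not an integer) ✗
  n_f = 2: 1/n_i² = 0.25000000 − 0.10111111 = 0.14888889 → n_i = 2.592  (not an integer) ✗
  n_f = 3: 1/n_i² = 0.11111111 − 0.10111111 = 0.01000000 → n_i = 10.000  → integer, n_i = 10 ✓

Only n_f = 3 gives an integer upper level, n_i = 10.

The transition is from n = 10 to n = 3 (emission).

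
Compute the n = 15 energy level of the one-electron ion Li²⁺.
-0.544 eV

For hydrogen-like ions, the energy levels scale with Z²:
E_n = -13.6057 Z² / n² eV

For Li²⁺ (Z = 3) at n = 15:
E_15 = -13.6057 × 3² / 15²
E_15 = -13.6057 × 9 / 225
E_15 = -122.4513 / 225
E_15 = -0.544 eV

The energy is 9 times more negative than hydrogen at the same n due to the stronger nuclear charge.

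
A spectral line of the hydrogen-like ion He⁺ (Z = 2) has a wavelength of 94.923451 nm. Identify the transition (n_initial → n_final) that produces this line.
n = 10 → n = 2

First, find the photon energy from the wavelength (hc = 1239.84 eV·nm):
E = hc/λ = 1239.84 eV·nm / 94.923451 nm = 13.061472 eV

The energy levels of He⁺ satisfy E_n = -13.6057 × 2² / n² eV, so an emission n_i → n_f releases
ΔE = 13.6057 × 2² × (1/n_f² − 1/n_i²) eV.

Setting ΔE equal to the photon energy:
1/n_f² − 1/n_i² = 13.061472 / (13.6057 × 2²) = 0.24000000

Since 1/n_i² must be positive, we need 1/n_f² > 0.24000000, i.e. n_f ≤ 2. For each allowed n_f, solve n_i = (1/n_f² − 0.24000000)^(−1/2) and check whether it is a whole number:
  n_f = 1: 1/n_i² = 1.00000000 − 0.24000000 = 0.76000000 → n_i = 1.147  (not an integer) ✗
  n_f = 2: 1/n_i² = 0.25000000 − 0.24000000 = 0.01000000 → n_i = 10.000  → integer, n_i = 10 ✓

Only n_f = 2 gives an integer upper level, n_i = 10.

The transition is from n = 10 to n = 2 (emission).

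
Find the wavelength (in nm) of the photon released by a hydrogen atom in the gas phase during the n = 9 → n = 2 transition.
383.441 nm

First, find the transition energy using E_n = -13.6057 / n² eV:
E_9 = -13.6057 / 9² = -0.1679716 eV
E_2 = -13.6057 / 2² = -3.4014250 eV

Photon energy: |ΔE| = |E_2 - E_9| = 3.2334534 eV

Convert to wavelength using E = hc/λ with hc = 1239.84 eV·nm:
λ = hc/E = 1239.84 eV·nm / 3.2334534 eV
λ = 383.441 nm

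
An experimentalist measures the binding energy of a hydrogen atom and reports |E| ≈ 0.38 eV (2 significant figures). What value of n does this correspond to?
n = 6

The exact energy levels follow E_n = -13.6057 eV / n².

The measured value (-0.38 eV) is reported to only 2 significant figures, so we must test candidate n values and see which one matches to that precision.

Candidate energies:
  n = 4:  E = -13.6057/4² = -0.850356 eV
  n = 5:  E = -13.6057/5² = -0.544228 eV
  n = 6:  E = -13.6057/6² = -0.377936 eV  ← matches
  n = 7:  E = -13.6057/7² = -0.277667 eV
  n = 8:  E = -13.6057/8² = -0.212589 eV

Checking against the measurement of -0.38 eV (2 sig figs), only n = 6 agrees:
E_6 = -0.377936 eV, which rounds to -0.38 eV ✓

Therefore n = 6.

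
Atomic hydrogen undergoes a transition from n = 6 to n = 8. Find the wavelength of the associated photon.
7498.410 nm

First, find the transition energy using E_n = -13.6057 / n² eV:
E_6 = -13.6057 / 6² = -0.377936111 eV
E_8 = -13.6057 / 8² = -0.212589063 eV

Photon energy: |ΔE| = |E_8 - E_6| = 0.165347048 eV

Convert to wavelength using E = hc/λ with hc = 1239.84 eV·nm:
λ = hc/E = 1239.84 eV·nm / 0.165347048 eV
λ = 7498.410 nm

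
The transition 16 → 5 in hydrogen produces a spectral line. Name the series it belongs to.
Pfund series

The spectral series in hydrogen are named based on the final (lower) energy level:
- Lyman series: n_final = 1 (ultraviolet)
- Balmer series: n_final = 2 (visible/near-UV)
- Paschen series: n_final = 3 (infrared)
- Brackett series: n_final = 4 (infrared)
- Pfund series: n_final = 5 (far infrared)

Since this transition ends at n = 5, it belongs to the Pfund series.

For reference, this 16 → 5 line has photon energy
ΔE = 13.6057 eV × (1/5² - 1/16²) = 0.491080734 eV,
corresponding to wavelength λ = hc/ΔE = 1239.84 eV·nm / 0.491080734 eV = 2524.717 nm in the far infrared region.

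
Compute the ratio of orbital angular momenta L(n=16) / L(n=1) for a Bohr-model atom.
16.000

In the Bohr model, L_n = nℏ, so the ratio is purely the ratio of quantum numbers:

L_16/L_1 = 16ℏ / 1ℏ = 16/1 = 16.000

The angular momentum scales linearly with n.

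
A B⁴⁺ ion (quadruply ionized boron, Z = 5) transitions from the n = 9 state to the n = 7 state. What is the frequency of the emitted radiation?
6.63108e+14 Hz

First, find the transition energy:
E_9 = -13.6057 × 5² / 9² = -4.19929012 eV
E_7 = -13.6057 × 5² / 7² = -6.94168367 eV
|ΔE| = |E_7 - E_9| = 2.74239355 eV

Convert to Joules: E = 2.74239355 eV × (1.602177 × 10⁻¹⁹ J/eV) = 4.3937999e-19 J

Using E = hf:
f = E/h = 4.3937999e-19 J / (6.62607 × 10⁻³⁴ J·s)
f = 6.63108e+14 Hz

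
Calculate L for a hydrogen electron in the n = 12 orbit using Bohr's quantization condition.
1.2655e-33 J·s (or 12ℏ)

In the Bohr model, angular momentum is quantized:
L = nℏ

where ℏ = h/(2π) = 1.054572e-34 J·s

For n = 12:
L = 12 × 1.054572e-34 J·s
L = 1.2655e-33 J·s

This can also be written as L = 12ℏ.
The angular momentum is an integer multiple of the reduced Planck constant.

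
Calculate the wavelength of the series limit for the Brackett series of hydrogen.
1458.024 nm

The series limit corresponds to the transition from n = ∞ to n = 4.
This is the highest energy (shortest wavelength) transition in the Brackett series.

E_∞ = 0 eV
E_4 = -13.6057 / 4² = -0.850356250 eV

Energy at series limit:
ΔE = E_∞ - E_4 = 0 - (-0.850356250) = 0.850356250 eV
λ = hc/E = 1239.84 eV·nm / 0.850356250 eV = 1458.024 nm

This energy equals the ionization energy from the n = 4 state of hydrogen.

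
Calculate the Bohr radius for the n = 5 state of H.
1.322943 nm (or 13.229430 Å)

The Bohr radius formula is:
r_n = n² a₀ / Z

where a₀ = 0.052917721 nm is the Bohr radius.

For H (Z = 1) at n = 5:
r_5 = 5² × 0.052917721 nm / 1
r_5 = 25 × 0.052917721 nm / 1
r_5 = 1.3229430 nm / 1
r_5 = 1.322943 nm

The electron orbits at approximately 1.322943 nm from the nucleus.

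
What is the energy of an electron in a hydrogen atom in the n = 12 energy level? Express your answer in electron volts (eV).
-0.094 eV

The energy levels of a hydrogen-like atom are given by:
E_n = -13.6057 eV / n²

For n = 12:
E_12 = -13.6057 eV / 12²
E_12 = -13.6057 eV / 144
E_12 = -0.094 eV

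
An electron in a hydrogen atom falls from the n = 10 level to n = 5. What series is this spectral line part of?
Pfund series

The spectral series in hydrogen are named based on the final (lower) energy level:
- Lyman series: n_final = 1 (ultraviolet)
- Balmer series: n_final = 2 (visible/near-UV)
- Paschen series: n_final = 3 (infrared)
- Brackett series: n_final = 4 (infrared)
- Pfund series: n_final = 5 (far infrared)

Since this transition ends at n = 5, it belongs to the Pfund series.

For reference, this 10 → 5 line has photon energy
ΔE = 13.6057 eV × (1/5² - 1/10²) = 0.40817100000 eV,
corresponding to wavelength λ = hc/ΔE = 1239.84 eV·nm / 0.40817100000 eV = 3037.55044 nm in the far infrared region.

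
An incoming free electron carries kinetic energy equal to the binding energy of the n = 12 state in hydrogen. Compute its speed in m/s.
1.823e+05 m/s (or 0.060811% of c)

The binding energy at n = 12 for hydrogen is:
E_12 = -13.6057/12² = -0.09448403 eV
|E_12| = 0.09448403 eV

Convert to Joules:
KE = 0.09448403 eV × (1.602177 × 10⁻¹⁹ J/eV) = 1.51380e-20 J

Using KE = ½mv²:
v = √(2·KE/m_e)
v = √(2 × 1.51380e-20 J / 9.10938 × 10⁻³¹ kg)
v = 1.823e+05 m/s

This is approximately 0.060811% the speed of light.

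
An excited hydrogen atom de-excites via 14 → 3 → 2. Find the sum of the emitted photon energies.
3.3320 eV

The energy levels of hydrogen are E_n = -13.6057 / n² eV.

First transition (14 → 3):
ΔE₁ = |E_3 - E_14|
ΔE₁ = |-1.5117444444 - (-0.0694168367)| = 1.4423276 eV

Second transition (3 → 2):
ΔE₂ = |E_2 - E_3|
ΔE₂ = |-3.4014250000 - (-1.5117444444)| = 1.8896806 eV

Total energy released:
E_total = ΔE₁ + ΔE₂ = 1.4423276 + 1.8896806 = 3.3320 eV

Note: This equals the direct transition 14 → 2: 3.3320 eV ✓
Energy is conserved regardless of the path taken.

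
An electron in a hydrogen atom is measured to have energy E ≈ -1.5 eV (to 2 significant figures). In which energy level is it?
n = 3

The exact energy levels follow E_n = -13.6057 eV / n².

The measured value (-1.5 eV) is reported to only 2 significant figures, so we must test candidate n values and see which one matches to that precision.

Candidate energies:
  n = 1:  E = -13.6057/1² = -13.60570 eV
  n = 2:  E = -13.6057/2² = -3.40143 eV
  n = 3:  E = -13.6057/3² = -1.51174 eV  ← matches
  n = 4:  E = -13.6057/4² = -0.85036 eV
  n = 5:  E = -13.6057/5² = -0.54423 eV

Checking against the measurement of -1.5 eV (2 sig figs), only n = 3 agrees:
E_3 = -1.51174 eV, which rounds to -1.5 eV ✓

Therefore n = 3.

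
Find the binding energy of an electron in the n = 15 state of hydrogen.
0.060470 eV

The ionization energy is the energy needed to remove the electron completely (n → ∞).

For hydrogen, E_n = -13.6057 eV / n².

At n = 15: E_15 = -13.6057 / 15² = -0.060469778 eV
At n = ∞: E_∞ = 0 eV

Ionization energy = E_∞ - E_15 = 0 - (-0.060469778) = 0.060469778 eV
Ionization energy ≈ 0.060470 eV

This is also called the binding energy of the electron in state n = 15.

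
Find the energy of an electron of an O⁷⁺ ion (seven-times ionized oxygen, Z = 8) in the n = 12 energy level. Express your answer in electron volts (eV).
-6.04698 eV

The energy levels of a hydrogen-like atom are given by:
E_n = -13.6057 Z² / n² eV  (with Z = 8 for O⁷⁺)

For n = 12:
E_12 = -13.6057 × 8² / 12²
E_12 = -13.6057 × 64 / 144
E_12 = -6.04698 eV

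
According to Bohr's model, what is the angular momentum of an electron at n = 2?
2.1091e-34 J·s (or 2ℏ)

In the Bohr model, angular momentum is quantized:
L = nℏ

where ℏ = h/(2π) = 1.054572e-34 J·s

For n = 2:
L = 2 × 1.054572e-34 J·s
L = 2.1091e-34 J·s

This can also be written as L = 2ℏ.
The angular momentum is an integer multiple of the reduced Planck constant.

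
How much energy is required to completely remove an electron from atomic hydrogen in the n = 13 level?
0.080507 eV

The ionization energy is the energy needed to remove the electron completely (n → ∞).

For hydrogen, E_n = -13.6057 eV / n².

At n = 13: E_13 = -13.6057 / 13² = -0.080507101 eV
At n = ∞: E_∞ = 0 eV

Ionization energy = E_∞ - E_13 = 0 - (-0.080507101) = 0.080507101 eV
Ionization energy ≈ 0.080507 eV

This is also called the binding energy of the electron in state n = 13.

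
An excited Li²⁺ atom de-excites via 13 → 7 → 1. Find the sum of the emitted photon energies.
121.72674 eV

The energy levels of Li²⁺ are E_n = -13.6057 × 3² / n² eV.

First transition (13 → 7):
ΔE₁ = |E_7 - E_13|
ΔE₁ = |-2.49900612245 - (-0.72456390533)| = 1.77444222 eV

Second transition (7 → 1):
ΔE₂ = |E_1 - E_7|
ΔE₂ = |-122.45130000000 - (-2.49900612245)| = 119.95229388 eV

Total energy released:
E_total = ΔE₁ + ΔE₂ = 1.77444222 + 119.95229388 = 121.72674 eV

Note: This equals the direct transition 13 → 1: 121.72674 eV ✓
Energy is conserved regardless of the path taken.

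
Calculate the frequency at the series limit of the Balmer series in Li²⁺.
7.402e+15 Hz

The series limit corresponds to the transition from n = ∞ to n = 2.
This is the highest energy (shortest wavelength) transition in the Balmer series.

E_∞ = 0 eV
E_2 = -13.6057 × 3² / 2² = -30.61283 eV

Energy at series limit:
ΔE = E_∞ - E_2 = 0 - (-30.61283) = 30.61283 eV
E = 30.61283 eV × (1.602177 × 10⁻¹⁹ J/eV) = 4.90472e-18 J
f = E/h = 4.90472e-18 J / (6.62607 × 10⁻³⁴ J·s) = 7.402e+15 Hz

This energy equals the ionization energy from the n = 2 state of Li²⁺.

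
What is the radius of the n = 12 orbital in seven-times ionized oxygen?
0.9525 nm (or 9.5252 Å)

The Bohr radius formula is:
r_n = n² a₀ / Z

where a₀ = 0.0529177 nm is the Bohr radius.

For O⁷⁺ (Z = 8) at n = 12:
r_12 = 12² × 0.0529177 nm / 8
r_12 = 144 × 0.0529177 nm / 8
r_12 = 7.62015 nm / 8
r_12 = 0.9525 nm

The electron orbits at approximately 0.9525 nm from the nucleus.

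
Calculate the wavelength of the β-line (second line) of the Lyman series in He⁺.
25.629332 nm

The lines of a series are numbered from the longest wavelength (smallest ΔE) outward; the second line is the transition from n = n_f + 2 to n_f.
The Lyman series has all transitions ending at n_f = 1.

For He⁺ (Z = 2), the second line (β-line) is the jump from n = 3 to n = 1:
E_3 = -13.6057 × 2² / 3² = -6.04697778 eV
E_1 = -13.6057 × 2² / 1² = -54.42280000 eV
ΔE = E_3 - E_1 = 48.37582222 eV

λ = hc/E = 1239.84 eV·nm / 48.37582222 eV
λ = 25.629332 nm

This is the β-line of the Lyman series in He⁺.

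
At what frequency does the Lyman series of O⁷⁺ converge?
2.10550e+17 Hz

The series limit corresponds to the transition from n = ∞ to n = 1.
This is the highest energy (shortest wavelength) transition in the Lyman series.

E_∞ = 0 eV
E_1 = -13.6057 × 8² / 1² = -870.764800 eV

Energy at series limit:
ΔE = E_∞ - E_1 = 0 - (-870.764800) = 870.764800 eV
E = 870.764800 eV × (1.602177 × 10⁻¹⁹ J/eV) = 1.3951193e-16 J
f = E/h = 1.3951193e-16 J / (6.62607 × 10⁻³⁴ J·s) = 2.10550e+17 Hz

This energy equals the ionization energy from the n = 1 state of O⁷⁺.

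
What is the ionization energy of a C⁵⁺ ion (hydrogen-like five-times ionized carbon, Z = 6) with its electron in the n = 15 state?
2.18 eV

The ionization energy is the energy needed to remove the electron completely (n → ∞).

For a hydrogen-like ion with Z = 6, E_n = -13.6057 Z² / n² eV.

At n = 15: E_15 = -13.6057 × 6² / 15² = -2.17691 eV
At n = ∞: E_∞ = 0 eV

Ionization energy = E_∞ - E_15 = 0 - (-2.17691) = 2.17691 eV
Ionization energy ≈ 2.18 eV

This is also called the binding energy of the electron in state n = 15.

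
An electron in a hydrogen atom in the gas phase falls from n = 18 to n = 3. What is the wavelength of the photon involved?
843.57 nm

First, find the transition energy using E_n = -13.6057 / n² eV:
E_18 = -13.6057 / 18² = -0.041993 eV
E_3 = -13.6057 / 3² = -1.511744 eV

Photon energy: |ΔE| = |E_3 - E_18| = 1.469751 eV

Convert to wavelength using E = hc/λ with hc = 1239.84 eV·nm:
λ = hc/E = 1239.84 eV·nm / 1.469751 eV
λ = 843.57 nm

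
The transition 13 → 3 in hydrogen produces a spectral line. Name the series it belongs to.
Paschen series

The spectral series in hydrogen are named based on the final (lower) energy level:
- Lyman series: n_final = 1 (ultraviolet)
- Balmer series: n_final = 2 (visible/near-UV)
- Paschen series: n_final = 3 (infrared)
- Brackett series: n_final = 4 (infrared)
- Pfund series: n_final = 5 (far infrared)

Since this transition ends at n = 3, it belongs to the Paschen series.

For reference, this 13 → 3 line has photon energy
ΔE = 13.6057 eV × (1/3² - 1/13²) = 1.43123734 eV,
corresponding to wavelength λ = hc/ΔE = 1239.84 eV·nm / 1.43123734 eV = 866.2714 nm in the infrared region.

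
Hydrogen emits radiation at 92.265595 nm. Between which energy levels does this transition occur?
n = 9 → n = 1

First, find the photon energy from the wavelength (hc = 1239.84 eV·nm):
E = hc/λ = 1239.84 eV·nm / 92.265595 nm = 13.437728 eV

The energy levels of hydrogen satisfy E_n = -13.6057 / n² eV, so an emission n_i → n_f releases
ΔE = 13.6057 × (1/n_f² − 1/n_i²) eV.

Setting ΔE equal to the photon energy:
1/n_f² − 1/n_i² = 13.437728 / 13.6057 = 0.98765429

Since 1/n_i² must be positive, we need 1/n_f² > 0.98765429, i.e. n_f ≤ 1. For each allowed n_f, solve n_i = (1/n_f² − 0.98765429)^(−1/2) and check whether it is a whole number:
  n_f = 1: 1/n_i² = 1.00000000 − 0.98765429 = 0.01234571 → n_i = 9.000  → integer, n_i = 9 ✓

Only n_f = 1 gives an integer upper level, n_i = 9.

The transition is from n = 9 to n = 1 (emission).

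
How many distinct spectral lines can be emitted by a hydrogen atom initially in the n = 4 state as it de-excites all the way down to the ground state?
6

The electron can occupy levels n = 1, 2, ..., 4 during de-excitation — that is m = 4 - 1 + 1 = 4 distinct levels.

The number of distinct spectral lines equals the number of ways to choose 2 of these m levels (each pair gives one possible emission transition):

Number of lines = m(m-1)/2 = 4×3/2 = 6

These correspond to all possible transitions between the 4 levels:
4 → 3, 4 → 2, 4 → 1, 3 → 2, 3 → 1, 2 → 1

Each transition produces a photon with a unique energy (and thus wavelength). This count does not depend on Z.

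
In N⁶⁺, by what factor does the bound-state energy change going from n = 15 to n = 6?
6.250

Using E_n = -13.6057 Z² / n² eV with Z = 7:

E_6 = -13.6057 × 7² / 6² = -666.6793 / 36 = -18.518869444 eV
E_15 = -13.6057 × 7² / 15² = -666.6793 / 225 = -2.963019111 eV

The ratio is:
E_6/E_15 = (-18.518869444) / (-2.963019111)
E_6/E_15 = (-666.6793/36) / (-666.6793/225)
E_6/E_15 = 225/36
E_6/E_15 = 6.250
(Note: the Z² factors cancel in the ratio.)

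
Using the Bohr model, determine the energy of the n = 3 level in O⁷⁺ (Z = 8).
-96.7516 eV

For hydrogen-like ions, the energy levels scale with Z²:
E_n = -13.6057 Z² / n² eV

For O⁷⁺ (Z = 8) at n = 3:
E_3 = -13.6057 × 8² / 3²
E_3 = -13.6057 × 64 / 9
E_3 = -870.7648 / 9
E_3 = -96.7516 eV

The energy is 64 times more negative than hydrogen at the same n due to the stronger nuclear charge.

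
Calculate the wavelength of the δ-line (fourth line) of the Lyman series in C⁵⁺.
2.64 nm

The lines of a series are numbered from the longest wavelength (smallest ΔE) outward; the fourth line is the transition from n = n_f + 4 to n_f.
The Lyman series has all transitions ending at n_f = 1.

For C⁵⁺ (Z = 6), the fourth line (δ-line) is the jump from n = 5 to n = 1:
E_5 = -13.6057 × 6² / 5² = -19.5922 eV
E_1 = -13.6057 × 6² / 1² = -489.8052 eV
ΔE = E_5 - E_1 = 470.2130 eV

λ = hc/E = 1239.84 eV·nm / 470.2130 eV
λ = 2.64 nm

This is the δ-line of the Lyman series in C⁵⁺.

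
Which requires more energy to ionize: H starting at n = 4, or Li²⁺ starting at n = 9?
Li²⁺ at n = 9 (E = -1.512 eV)

Using E_n = -13.6057 Z² / n² eV:

H (Z = 1) at n = 4:
E = -13.6057 × 1² / 4² = -13.6057 × 1 / 16 = -0.850356 eV

Li²⁺ (Z = 3) at n = 9:
E = -13.6057 × 3² / 9² = -13.6057 × 9 / 81 = -1.511744 eV

Since -1.511744 eV < -0.850356 eV,
Li²⁺ at n = 9 is more tightly bound (requires more energy to ionize).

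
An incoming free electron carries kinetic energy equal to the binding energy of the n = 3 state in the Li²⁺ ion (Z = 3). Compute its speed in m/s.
2.188e+06 m/s (or 0.72974% of c)

The binding energy at n = 3 for Li²⁺ is:
E_3 = -13.6057 × 3²/3² = -13.6057000 eV
|E_3| = 13.6057000 eV

Convert to Joules:
KE = 13.6057000 eV × (1.602177 × 10⁻¹⁹ J/eV) = 2.17987e-18 J

Using KE = ½mv²:
v = √(2·KE/m_e)
v = √(2 × 2.17987e-18 J / 9.10938 × 10⁻³¹ kg)
v = 2.188e+06 m/s

This is approximately 0.72974% the speed of light.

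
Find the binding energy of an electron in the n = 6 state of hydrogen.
0.3779 eV

The ionization energy is the energy needed to remove the electron completely (n → ∞).

For hydrogen, E_n = -13.6057 eV / n².

At n = 6: E_6 = -13.6057 / 6² = -0.3779361 eV
At n = ∞: E_∞ = 0 eV

Ionization energy = E_∞ - E_6 = 0 - (-0.3779361) = 0.3779361 eV
Ionization energy ≈ 0.3779 eV

This is also called the binding energy of the electron in state n = 6.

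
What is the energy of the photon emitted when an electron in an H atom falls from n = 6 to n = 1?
13.228 eV

The energy levels are E_n = -13.6057 eV / n².

Energy at n = 6: E_6 = -13.6057 / 6² = -0.377936 eV
Energy at n = 1: E_1 = -13.6057 / 1² = -13.605700 eV

For emission (electron falling to lower state), the photon energy is:
E_photon = E_6 - E_1 = |-0.377936 - (-13.605700)|
E_photon = 13.228 eV

This energy is carried away by the emitted photon.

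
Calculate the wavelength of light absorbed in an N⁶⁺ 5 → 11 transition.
58.6007 nm

First, find the transition energy using E_n = -13.6057 Z² / n² eV:
E_5 = -13.6057 × 7² / 5² = -26.667172 eV
E_11 = -13.6057 × 7² / 11² = -5.509746 eV

Photon energy: |ΔE| = |E_11 - E_5| = 21.157426 eV

Convert to wavelength using E = hc/λ with hc = 1239.84 eV·nm:
λ = hc/E = 1239.84 eV·nm / 21.157426 eV
λ = 58.6007 nm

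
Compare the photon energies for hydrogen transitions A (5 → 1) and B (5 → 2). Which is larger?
5 → 1

Calculate the energy for each transition:

Transition 5 → 1:
ΔE₁ = |E_1 - E_5| = |-13.6057/1² - (-13.6057/5²)|
ΔE₁ = |-13.60570000000 - (-0.54422800000)| = 13.06147200 eV

Transition 5 → 2:
ΔE₂ = |E_2 - E_5| = |-13.6057/2² - (-13.6057/5²)|
ΔE₂ = |-3.40142500000 - (-0.54422800000)| = 2.85719700 eV

Since 13.06147200 eV > 2.85719700 eV, the transition 5 → 1 emits the more energetic photon.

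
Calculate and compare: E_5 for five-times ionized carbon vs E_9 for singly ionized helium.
C⁵⁺ at n = 5 (E = -19.592 eV)

Using E_n = -13.6057 Z² / n² eV:

C⁵⁺ (Z = 6) at n = 5:
E = -13.6057 × 6² / 5² = -13.6057 × 36 / 25 = -19.592208 eV

He⁺ (Z = 2) at n = 9:
E = -13.6057 × 2² / 9² = -13.6057 × 4 / 81 = -0.671886 eV

Since -19.592208 eV < -0.671886 eV,
C⁵⁺ at n = 5 is more tightly bound (requires more energy to ionize).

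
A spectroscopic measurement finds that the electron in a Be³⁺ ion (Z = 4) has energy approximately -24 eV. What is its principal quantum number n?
n = 3

The exact energy levels follow E_n = -13.6057 Z² / n² eV with Z = 4.

The measured value (-24 eV) is reported to only 2 significant figures, so we must test candidate n values and see which one matches to that precision.

Candidate energies:
  n = 1:  E = -13.6057 × 4² / 1² = -217.69120 eV
  n = 2:  E = -13.6057 × 4² / 2² = -54.42280 eV
  n = 3:  E = -13.6057 × 4² / 3² = -24.18791 eV  ← matches
  n = 4:  E = -13.6057 × 4² / 4² = -13.60570 eV
  n = 5:  E = -13.6057 × 4² / 5² = -8.70765 eV

Checking against the measurement of -24 eV (2 sig figs), only n = 3 agrees:
E_3 = -24.18791 eV, which rounds to -24 eV ✓

Therefore n = 3.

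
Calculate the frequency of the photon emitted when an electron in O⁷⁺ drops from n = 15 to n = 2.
5.170e+16 Hz

First, find the transition energy:
E_15 = -13.6057 × 8² / 15² = -3.870066 eV
E_2 = -13.6057 × 8² / 2² = -217.691200 eV
|ΔE| = |E_2 - E_15| = 213.821134 eV

Convert to Joules: E = 213.821134 eV × (1.602177 × 10⁻¹⁹ J/eV) = 3.42579e-17 J

Using E = hf:
f = E/h = 3.42579e-17 J / (6.62607 × 10⁻³⁴ J·s)
f = 5.170e+16 Hz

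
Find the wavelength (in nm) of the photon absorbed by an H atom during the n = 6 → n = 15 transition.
3905.422 nm

First, find the transition energy using E_n = -13.6057 / n² eV:
E_6 = -13.6057 / 6² = -0.377936111 eV
E_15 = -13.6057 / 15² = -0.060469778 eV

Photon energy: |ΔE| = |E_15 - E_6| = 0.317466333 eV

Convert to wavelength using E = hc/λ with hc = 1239.84 eV·nm:
λ = hc/E = 1239.84 eV·nm / 0.317466333 eV
λ = 3905.422 nm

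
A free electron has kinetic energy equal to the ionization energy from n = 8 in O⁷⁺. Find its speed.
2.188e+06 m/s (or 0.7297% of c)

The binding energy at n = 8 for O⁷⁺ is:
E_8 = -13.6057 × 8²/8² = -13.605700 eV
|E_8| = 13.605700 eV

Convert to Joules:
KE = 13.605700 eV × (1.602177 × 10⁻¹⁹ J/eV) = 2.17987e-18 J

Using KE = ½mv²:
v = √(2·KE/m_e)
v = √(2 × 2.17987e-18 J / 9.10938 × 10⁻³¹ kg)
v = 2.188e+06 m/s

This is approximately 0.7297% the speed of light.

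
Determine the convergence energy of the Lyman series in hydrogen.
13.60570 eV

The series limit corresponds to the transition from n = ∞ to n = 1.
This is the highest energy (shortest wavelength) transition in the Lyman series.

E_∞ = 0 eV
E_1 = -13.6057 / 1² = -13.60570 eV

Energy at series limit:
ΔE = E_∞ - E_1 = 0 - (-13.60570) = 13.60570 eV

This energy equals the ionization energy from the n = 1 state of hydrogen.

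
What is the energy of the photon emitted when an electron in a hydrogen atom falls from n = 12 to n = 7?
0.18318 eV

The energy levels are E_n = -13.6057 eV / n².

Energy at n = 12: E_12 = -13.6057 / 12² = -0.09448403 eV
Energy at n = 7: E_7 = -13.6057 / 7² = -0.27766735 eV

For emission (electron falling to lower state), the photon energy is:
E_photon = E_12 - E_7 = |-0.09448403 - (-0.27766735)|
E_photon = 0.18318 eV

This energy is carried away by the emitted photon.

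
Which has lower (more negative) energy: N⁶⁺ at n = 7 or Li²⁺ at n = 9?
N⁶⁺ at n = 7 (E = -13.605700 eV)

Using E_n = -13.6057 Z² / n² eV:

N⁶⁺ (Z = 7) at n = 7:
E = -13.6057 × 7² / 7² = -13.6057 × 49 / 49 = -13.605700000 eV

Li²⁺ (Z = 3) at n = 9:
E = -13.6057 × 3² / 9² = -13.6057 × 9 / 81 = -1.511744444 eV

Since -13.605700000 eV < -1.511744444 eV,
N⁶⁺ at n = 7 is more tightly bound (requires more energy to ionize).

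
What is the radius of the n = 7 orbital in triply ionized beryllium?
0.6482 nm (or 6.4824 Å)

The Bohr radius formula is:
r_n = n² a₀ / Z

where a₀ = 0.0529177 nm is the Bohr radius.

For Be³⁺ (Z = 4) at n = 7:
r_7 = 7² × 0.0529177 nm / 4
r_7 = 49 × 0.0529177 nm / 4
r_7 = 2.59297 nm / 4
r_7 = 0.6482 nm

The electron orbits at approximately 0.6482 nm from the nucleus.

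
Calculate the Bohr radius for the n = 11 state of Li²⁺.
2.1343 nm (or 21.3435 Å)

The Bohr radius formula is:
r_n = n² a₀ / Z

where a₀ = 0.0529177 nm is the Bohr radius.

For Li²⁺ (Z = 3) at n = 11:
r_11 = 11² × 0.0529177 nm / 3
r_11 = 121 × 0.0529177 nm / 3
r_11 = 6.40304 nm / 3
r_11 = 2.1343 nm

The electron orbits at approximately 2.1343 nm from the nucleus.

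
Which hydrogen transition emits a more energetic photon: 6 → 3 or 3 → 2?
3 → 2

Calculate the energy for each transition:

Transition 6 → 3:
ΔE₁ = |E_3 - E_6| = |-13.6057/3² - (-13.6057/6²)|
ΔE₁ = |-1.511744444444 - (-0.377936111111)| = 1.133808333 eV

Transition 3 → 2:
ΔE₂ = |E_2 - E_3| = |-13.6057/2² - (-13.6057/3²)|
ΔE₂ = |-3.401425000000 - (-1.511744444444)| = 1.889680556 eV

Since 1.889680556 eV > 1.133808333 eV, the transition 3 → 2 emits the more energetic photon.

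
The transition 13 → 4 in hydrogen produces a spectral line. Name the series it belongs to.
Brackett series

The spectral series in hydrogen are named based on the final (lower) energy level:
- Lyman series: n_final = 1 (ultraviolet)
- Balmer series: n_final = 2 (visible/near-UV)
- Paschen series: n_final = 3 (infrared)
- Brackett series: n_final = 4 (infrared)
- Pfund series: n_final = 5 (far infrared)

Since this transition ends at n = 4, it belongs to the Brackett series.

For reference, this 13 → 4 line has photon energy
ΔE = 13.6057 eV × (1/4² - 1/13²) = 0.769849149 eV,
corresponding to wavelength λ = hc/ΔE = 1239.84 eV·nm / 0.769849149 eV = 1610.497 nm in the infrared region.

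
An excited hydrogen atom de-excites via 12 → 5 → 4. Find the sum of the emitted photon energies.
0.756 eV

The energy levels of hydrogen are E_n = -13.6057 / n² eV.

First transition (12 → 5):
ΔE₁ = |E_5 - E_12|
ΔE₁ = |-0.544228000 - (-0.094484028)| = 0.449744 eV

Second transition (5 → 4):
ΔE₂ = |E_4 - E_5|
ΔE₂ = |-0.850356250 - (-0.544228000)| = 0.306128 eV

Total energy released:
E_total = ΔE₁ + ΔE₂ = 0.449744 + 0.306128 = 0.756 eV

Note: This equals the direct transition 12 → 4: 0.756 eV ✓
Energy is conserved regardless of the path taken.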